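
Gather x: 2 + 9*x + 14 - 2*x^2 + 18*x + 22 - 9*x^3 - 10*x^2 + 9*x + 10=-9*x^3 - 12*x^2 + 36*x + 48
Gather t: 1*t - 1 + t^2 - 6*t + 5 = t^2 - 5*t + 4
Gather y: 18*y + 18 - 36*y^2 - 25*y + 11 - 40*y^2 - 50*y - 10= -76*y^2 - 57*y + 19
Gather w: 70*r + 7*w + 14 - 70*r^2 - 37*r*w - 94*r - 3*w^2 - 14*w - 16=-70*r^2 - 24*r - 3*w^2 + w*(-37*r - 7) - 2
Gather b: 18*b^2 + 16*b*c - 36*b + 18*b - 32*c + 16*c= 18*b^2 + b*(16*c - 18) - 16*c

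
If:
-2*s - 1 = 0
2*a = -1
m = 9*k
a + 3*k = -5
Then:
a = -1/2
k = -3/2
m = -27/2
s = -1/2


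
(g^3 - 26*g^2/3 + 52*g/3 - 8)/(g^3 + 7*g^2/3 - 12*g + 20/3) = (g - 6)/(g + 5)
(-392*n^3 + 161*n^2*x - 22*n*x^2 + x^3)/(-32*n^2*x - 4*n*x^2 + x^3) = (49*n^2 - 14*n*x + x^2)/(x*(4*n + x))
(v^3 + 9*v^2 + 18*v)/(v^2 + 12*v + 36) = v*(v + 3)/(v + 6)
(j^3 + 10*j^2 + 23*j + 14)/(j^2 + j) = j + 9 + 14/j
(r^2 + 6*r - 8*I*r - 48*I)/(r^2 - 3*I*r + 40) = (r + 6)/(r + 5*I)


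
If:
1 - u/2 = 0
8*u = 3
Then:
No Solution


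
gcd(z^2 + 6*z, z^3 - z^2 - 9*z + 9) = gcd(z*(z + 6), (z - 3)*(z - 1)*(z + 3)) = 1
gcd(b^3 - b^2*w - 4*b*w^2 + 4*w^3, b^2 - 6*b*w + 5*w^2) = -b + w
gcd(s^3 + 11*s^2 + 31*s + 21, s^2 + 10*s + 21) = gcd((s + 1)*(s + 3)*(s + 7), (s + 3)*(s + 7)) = s^2 + 10*s + 21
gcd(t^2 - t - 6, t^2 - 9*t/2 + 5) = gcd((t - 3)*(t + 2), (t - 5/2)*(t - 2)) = 1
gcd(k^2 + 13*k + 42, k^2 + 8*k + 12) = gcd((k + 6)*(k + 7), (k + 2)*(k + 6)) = k + 6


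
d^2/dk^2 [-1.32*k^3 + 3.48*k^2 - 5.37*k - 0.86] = 6.96 - 7.92*k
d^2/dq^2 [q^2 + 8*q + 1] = 2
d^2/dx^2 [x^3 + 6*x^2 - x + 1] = 6*x + 12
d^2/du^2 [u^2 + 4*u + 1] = 2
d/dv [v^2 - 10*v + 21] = 2*v - 10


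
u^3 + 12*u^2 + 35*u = u*(u + 5)*(u + 7)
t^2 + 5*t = t*(t + 5)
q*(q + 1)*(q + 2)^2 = q^4 + 5*q^3 + 8*q^2 + 4*q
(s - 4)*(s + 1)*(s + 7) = s^3 + 4*s^2 - 25*s - 28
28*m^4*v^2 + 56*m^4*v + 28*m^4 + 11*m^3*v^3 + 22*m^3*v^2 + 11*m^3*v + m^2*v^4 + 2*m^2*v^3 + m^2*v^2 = (4*m + v)*(7*m + v)*(m*v + m)^2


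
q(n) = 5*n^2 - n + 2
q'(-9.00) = -91.00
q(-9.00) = 416.00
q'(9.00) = 89.00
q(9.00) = 398.00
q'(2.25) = 21.50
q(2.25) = 25.06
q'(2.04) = 19.40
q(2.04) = 20.77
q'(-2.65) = -27.50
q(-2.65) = 39.76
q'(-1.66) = -17.60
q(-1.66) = 17.44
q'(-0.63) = -7.30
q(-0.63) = 4.61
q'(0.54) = 4.40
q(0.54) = 2.92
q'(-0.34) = -4.40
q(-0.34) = 2.92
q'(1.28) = 11.80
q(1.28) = 8.91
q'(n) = 10*n - 1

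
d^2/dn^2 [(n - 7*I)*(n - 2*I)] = 2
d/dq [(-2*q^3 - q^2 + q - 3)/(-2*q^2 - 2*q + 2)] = (q^4 + 2*q^3 - 2*q^2 - 4*q - 1)/(q^4 + 2*q^3 - q^2 - 2*q + 1)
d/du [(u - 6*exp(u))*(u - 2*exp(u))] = -8*u*exp(u) + 2*u + 24*exp(2*u) - 8*exp(u)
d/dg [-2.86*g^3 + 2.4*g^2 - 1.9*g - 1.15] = -8.58*g^2 + 4.8*g - 1.9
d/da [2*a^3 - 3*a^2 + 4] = 6*a*(a - 1)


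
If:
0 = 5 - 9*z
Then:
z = 5/9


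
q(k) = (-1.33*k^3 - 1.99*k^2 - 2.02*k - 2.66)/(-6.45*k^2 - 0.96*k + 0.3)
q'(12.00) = 0.20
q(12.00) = 2.78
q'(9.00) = 0.20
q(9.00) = 2.17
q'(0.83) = -1.46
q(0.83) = 1.31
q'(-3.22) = 0.20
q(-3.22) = -0.43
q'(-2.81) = 0.21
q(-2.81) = -0.35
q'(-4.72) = 0.20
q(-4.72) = -0.74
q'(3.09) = 0.15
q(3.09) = 1.04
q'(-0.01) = -29.39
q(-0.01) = -8.54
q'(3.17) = 0.16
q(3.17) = 1.06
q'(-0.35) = 327.47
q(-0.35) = 13.88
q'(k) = (12.9*k + 0.96)*(-1.33*k^3 - 1.99*k^2 - 2.02*k - 2.66)/(-6.45*k^2 - 0.96*k + 0.3)^2 + (-3.99*k^2 - 3.98*k - 2.02)/(-6.45*k^2 - 0.96*k + 0.3)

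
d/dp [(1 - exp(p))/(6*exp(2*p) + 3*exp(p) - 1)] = (-3*(1 - exp(p))*(4*exp(p) + 1) - 6*exp(2*p) - 3*exp(p) + 1)*exp(p)/(6*exp(2*p) + 3*exp(p) - 1)^2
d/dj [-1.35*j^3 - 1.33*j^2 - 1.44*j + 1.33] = -4.05*j^2 - 2.66*j - 1.44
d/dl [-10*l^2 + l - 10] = 1 - 20*l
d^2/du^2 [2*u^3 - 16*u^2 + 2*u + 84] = 12*u - 32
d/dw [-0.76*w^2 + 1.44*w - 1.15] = 1.44 - 1.52*w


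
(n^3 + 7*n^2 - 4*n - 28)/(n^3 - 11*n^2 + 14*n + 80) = (n^2 + 5*n - 14)/(n^2 - 13*n + 40)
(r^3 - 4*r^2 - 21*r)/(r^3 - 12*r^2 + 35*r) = (r + 3)/(r - 5)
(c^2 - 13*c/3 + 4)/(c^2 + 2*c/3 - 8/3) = (c - 3)/(c + 2)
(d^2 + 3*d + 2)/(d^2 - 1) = (d + 2)/(d - 1)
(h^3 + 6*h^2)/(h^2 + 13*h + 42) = h^2/(h + 7)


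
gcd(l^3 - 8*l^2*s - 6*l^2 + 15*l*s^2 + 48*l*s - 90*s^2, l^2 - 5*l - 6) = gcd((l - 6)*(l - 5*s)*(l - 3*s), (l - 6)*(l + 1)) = l - 6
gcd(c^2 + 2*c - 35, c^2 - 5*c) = c - 5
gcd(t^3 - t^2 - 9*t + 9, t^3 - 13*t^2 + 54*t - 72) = t - 3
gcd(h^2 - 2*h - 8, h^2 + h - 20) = h - 4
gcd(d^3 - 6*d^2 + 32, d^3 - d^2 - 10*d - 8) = d^2 - 2*d - 8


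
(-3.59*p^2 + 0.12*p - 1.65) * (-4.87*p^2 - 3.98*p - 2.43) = 17.4833*p^4 + 13.7038*p^3 + 16.2816*p^2 + 6.2754*p + 4.0095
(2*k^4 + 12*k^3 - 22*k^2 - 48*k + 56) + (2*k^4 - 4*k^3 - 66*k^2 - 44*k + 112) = 4*k^4 + 8*k^3 - 88*k^2 - 92*k + 168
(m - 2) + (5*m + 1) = 6*m - 1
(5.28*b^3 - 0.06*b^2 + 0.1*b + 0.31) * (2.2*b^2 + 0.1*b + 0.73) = 11.616*b^5 + 0.396*b^4 + 4.0684*b^3 + 0.6482*b^2 + 0.104*b + 0.2263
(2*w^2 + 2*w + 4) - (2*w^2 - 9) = 2*w + 13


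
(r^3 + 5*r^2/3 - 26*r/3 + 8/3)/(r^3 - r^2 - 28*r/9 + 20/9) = 3*(3*r^2 + 11*r - 4)/(9*r^2 + 9*r - 10)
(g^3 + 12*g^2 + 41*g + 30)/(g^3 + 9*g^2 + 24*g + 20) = (g^2 + 7*g + 6)/(g^2 + 4*g + 4)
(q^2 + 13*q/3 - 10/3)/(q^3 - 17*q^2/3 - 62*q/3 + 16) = (q + 5)/(q^2 - 5*q - 24)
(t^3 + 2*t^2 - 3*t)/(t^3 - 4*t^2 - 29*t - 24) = t*(t - 1)/(t^2 - 7*t - 8)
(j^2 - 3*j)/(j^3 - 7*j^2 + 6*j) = (j - 3)/(j^2 - 7*j + 6)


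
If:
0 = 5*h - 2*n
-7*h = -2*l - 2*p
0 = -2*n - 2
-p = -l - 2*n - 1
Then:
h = -2/5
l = -1/5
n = -1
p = -6/5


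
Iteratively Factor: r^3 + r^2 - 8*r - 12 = (r + 2)*(r^2 - r - 6) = (r - 3)*(r + 2)*(r + 2)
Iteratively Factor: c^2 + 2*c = (c + 2)*(c)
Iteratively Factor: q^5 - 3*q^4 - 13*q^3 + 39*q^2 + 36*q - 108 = (q + 2)*(q^4 - 5*q^3 - 3*q^2 + 45*q - 54) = (q - 3)*(q + 2)*(q^3 - 2*q^2 - 9*q + 18) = (q - 3)*(q + 2)*(q + 3)*(q^2 - 5*q + 6) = (q - 3)*(q - 2)*(q + 2)*(q + 3)*(q - 3)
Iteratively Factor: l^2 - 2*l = (l)*(l - 2)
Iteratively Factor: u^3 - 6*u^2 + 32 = (u - 4)*(u^2 - 2*u - 8) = (u - 4)^2*(u + 2)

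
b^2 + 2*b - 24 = (b - 4)*(b + 6)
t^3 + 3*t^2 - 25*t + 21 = (t - 3)*(t - 1)*(t + 7)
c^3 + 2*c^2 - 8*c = c*(c - 2)*(c + 4)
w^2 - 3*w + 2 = (w - 2)*(w - 1)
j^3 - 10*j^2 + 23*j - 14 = (j - 7)*(j - 2)*(j - 1)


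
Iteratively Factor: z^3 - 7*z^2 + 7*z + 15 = (z - 3)*(z^2 - 4*z - 5) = (z - 3)*(z + 1)*(z - 5)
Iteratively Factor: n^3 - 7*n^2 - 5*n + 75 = (n + 3)*(n^2 - 10*n + 25) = (n - 5)*(n + 3)*(n - 5)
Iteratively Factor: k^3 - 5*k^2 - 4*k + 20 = (k - 5)*(k^2 - 4) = (k - 5)*(k + 2)*(k - 2)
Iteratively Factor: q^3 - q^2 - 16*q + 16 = (q - 4)*(q^2 + 3*q - 4) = (q - 4)*(q - 1)*(q + 4)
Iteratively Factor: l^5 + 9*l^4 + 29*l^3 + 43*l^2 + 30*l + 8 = (l + 1)*(l^4 + 8*l^3 + 21*l^2 + 22*l + 8) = (l + 1)^2*(l^3 + 7*l^2 + 14*l + 8) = (l + 1)^3*(l^2 + 6*l + 8) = (l + 1)^3*(l + 4)*(l + 2)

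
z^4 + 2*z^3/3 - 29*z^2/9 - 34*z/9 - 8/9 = (z - 2)*(z + 1/3)*(z + 1)*(z + 4/3)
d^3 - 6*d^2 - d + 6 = (d - 6)*(d - 1)*(d + 1)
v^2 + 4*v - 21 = (v - 3)*(v + 7)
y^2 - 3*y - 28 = (y - 7)*(y + 4)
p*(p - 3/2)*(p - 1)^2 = p^4 - 7*p^3/2 + 4*p^2 - 3*p/2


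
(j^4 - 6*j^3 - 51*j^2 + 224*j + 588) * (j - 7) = j^5 - 13*j^4 - 9*j^3 + 581*j^2 - 980*j - 4116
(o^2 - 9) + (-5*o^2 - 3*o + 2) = -4*o^2 - 3*o - 7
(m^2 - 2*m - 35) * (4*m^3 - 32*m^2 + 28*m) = 4*m^5 - 40*m^4 - 48*m^3 + 1064*m^2 - 980*m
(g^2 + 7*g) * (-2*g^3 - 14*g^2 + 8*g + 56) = -2*g^5 - 28*g^4 - 90*g^3 + 112*g^2 + 392*g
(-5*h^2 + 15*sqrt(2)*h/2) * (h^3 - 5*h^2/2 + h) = -5*h^5 + 15*sqrt(2)*h^4/2 + 25*h^4/2 - 75*sqrt(2)*h^3/4 - 5*h^3 + 15*sqrt(2)*h^2/2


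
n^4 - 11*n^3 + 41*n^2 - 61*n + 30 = (n - 5)*(n - 3)*(n - 2)*(n - 1)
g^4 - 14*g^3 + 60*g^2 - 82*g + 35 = (g - 7)*(g - 5)*(g - 1)^2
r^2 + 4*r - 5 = (r - 1)*(r + 5)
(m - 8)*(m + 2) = m^2 - 6*m - 16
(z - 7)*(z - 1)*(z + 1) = z^3 - 7*z^2 - z + 7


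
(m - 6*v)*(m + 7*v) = m^2 + m*v - 42*v^2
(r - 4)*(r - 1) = r^2 - 5*r + 4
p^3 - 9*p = p*(p - 3)*(p + 3)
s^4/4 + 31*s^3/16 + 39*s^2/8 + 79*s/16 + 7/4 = (s/4 + 1)*(s + 1)^2*(s + 7/4)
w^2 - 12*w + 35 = (w - 7)*(w - 5)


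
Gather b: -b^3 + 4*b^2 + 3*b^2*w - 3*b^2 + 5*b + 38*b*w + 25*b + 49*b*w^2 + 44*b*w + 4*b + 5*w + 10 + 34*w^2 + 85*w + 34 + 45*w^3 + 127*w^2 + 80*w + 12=-b^3 + b^2*(3*w + 1) + b*(49*w^2 + 82*w + 34) + 45*w^3 + 161*w^2 + 170*w + 56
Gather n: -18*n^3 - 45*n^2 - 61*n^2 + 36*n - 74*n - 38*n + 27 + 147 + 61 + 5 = -18*n^3 - 106*n^2 - 76*n + 240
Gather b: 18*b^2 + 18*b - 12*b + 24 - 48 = 18*b^2 + 6*b - 24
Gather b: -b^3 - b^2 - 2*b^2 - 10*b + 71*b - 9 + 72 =-b^3 - 3*b^2 + 61*b + 63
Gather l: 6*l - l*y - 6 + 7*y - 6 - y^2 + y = l*(6 - y) - y^2 + 8*y - 12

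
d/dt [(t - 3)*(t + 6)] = 2*t + 3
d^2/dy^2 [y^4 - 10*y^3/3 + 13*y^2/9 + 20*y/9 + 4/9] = 12*y^2 - 20*y + 26/9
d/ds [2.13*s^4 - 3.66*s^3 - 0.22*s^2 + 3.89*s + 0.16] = 8.52*s^3 - 10.98*s^2 - 0.44*s + 3.89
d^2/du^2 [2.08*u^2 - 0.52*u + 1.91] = 4.16000000000000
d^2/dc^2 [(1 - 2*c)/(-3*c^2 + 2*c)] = 2*(18*c^3 - 27*c^2 + 18*c - 4)/(c^3*(27*c^3 - 54*c^2 + 36*c - 8))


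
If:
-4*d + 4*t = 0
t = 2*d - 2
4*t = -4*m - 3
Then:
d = 2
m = -11/4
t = 2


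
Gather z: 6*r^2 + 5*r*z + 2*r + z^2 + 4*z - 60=6*r^2 + 2*r + z^2 + z*(5*r + 4) - 60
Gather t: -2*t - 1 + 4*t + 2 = 2*t + 1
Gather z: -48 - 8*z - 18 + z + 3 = -7*z - 63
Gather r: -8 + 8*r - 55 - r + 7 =7*r - 56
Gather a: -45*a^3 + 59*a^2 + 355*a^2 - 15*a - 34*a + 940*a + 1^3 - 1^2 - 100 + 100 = -45*a^3 + 414*a^2 + 891*a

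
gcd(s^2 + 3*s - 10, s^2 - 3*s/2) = 1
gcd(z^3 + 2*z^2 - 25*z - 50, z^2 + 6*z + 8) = z + 2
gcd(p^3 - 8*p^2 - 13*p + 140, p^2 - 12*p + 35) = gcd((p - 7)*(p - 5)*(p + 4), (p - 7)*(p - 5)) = p^2 - 12*p + 35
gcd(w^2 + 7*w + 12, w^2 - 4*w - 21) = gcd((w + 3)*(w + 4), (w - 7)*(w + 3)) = w + 3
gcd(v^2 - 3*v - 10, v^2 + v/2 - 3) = v + 2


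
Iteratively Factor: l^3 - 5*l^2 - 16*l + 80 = (l - 4)*(l^2 - l - 20) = (l - 5)*(l - 4)*(l + 4)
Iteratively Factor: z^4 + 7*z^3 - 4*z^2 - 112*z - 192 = (z + 4)*(z^3 + 3*z^2 - 16*z - 48) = (z + 3)*(z + 4)*(z^2 - 16) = (z + 3)*(z + 4)^2*(z - 4)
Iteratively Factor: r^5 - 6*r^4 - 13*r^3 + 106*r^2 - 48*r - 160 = (r - 2)*(r^4 - 4*r^3 - 21*r^2 + 64*r + 80) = (r - 2)*(r + 4)*(r^3 - 8*r^2 + 11*r + 20) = (r - 2)*(r + 1)*(r + 4)*(r^2 - 9*r + 20) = (r - 4)*(r - 2)*(r + 1)*(r + 4)*(r - 5)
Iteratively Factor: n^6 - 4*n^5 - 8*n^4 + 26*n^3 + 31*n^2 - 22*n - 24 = (n - 1)*(n^5 - 3*n^4 - 11*n^3 + 15*n^2 + 46*n + 24) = (n - 1)*(n + 1)*(n^4 - 4*n^3 - 7*n^2 + 22*n + 24) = (n - 1)*(n + 1)^2*(n^3 - 5*n^2 - 2*n + 24) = (n - 3)*(n - 1)*(n + 1)^2*(n^2 - 2*n - 8) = (n - 4)*(n - 3)*(n - 1)*(n + 1)^2*(n + 2)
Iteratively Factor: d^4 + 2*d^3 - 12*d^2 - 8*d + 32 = (d + 2)*(d^3 - 12*d + 16) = (d - 2)*(d + 2)*(d^2 + 2*d - 8) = (d - 2)*(d + 2)*(d + 4)*(d - 2)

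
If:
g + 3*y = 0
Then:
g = -3*y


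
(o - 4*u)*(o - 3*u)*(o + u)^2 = o^4 - 5*o^3*u - o^2*u^2 + 17*o*u^3 + 12*u^4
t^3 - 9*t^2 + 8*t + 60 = (t - 6)*(t - 5)*(t + 2)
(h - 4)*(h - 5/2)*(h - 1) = h^3 - 15*h^2/2 + 33*h/2 - 10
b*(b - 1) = b^2 - b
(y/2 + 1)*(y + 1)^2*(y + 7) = y^4/2 + 11*y^3/2 + 33*y^2/2 + 37*y/2 + 7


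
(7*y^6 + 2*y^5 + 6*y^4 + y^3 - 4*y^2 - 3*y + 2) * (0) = 0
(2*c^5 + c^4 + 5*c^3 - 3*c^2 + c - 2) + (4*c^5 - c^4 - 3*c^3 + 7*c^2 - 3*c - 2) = 6*c^5 + 2*c^3 + 4*c^2 - 2*c - 4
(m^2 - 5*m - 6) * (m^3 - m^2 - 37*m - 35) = m^5 - 6*m^4 - 38*m^3 + 156*m^2 + 397*m + 210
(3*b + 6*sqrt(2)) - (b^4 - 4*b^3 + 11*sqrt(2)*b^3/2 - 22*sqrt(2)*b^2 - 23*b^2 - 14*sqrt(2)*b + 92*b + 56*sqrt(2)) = -b^4 - 11*sqrt(2)*b^3/2 + 4*b^3 + 23*b^2 + 22*sqrt(2)*b^2 - 89*b + 14*sqrt(2)*b - 50*sqrt(2)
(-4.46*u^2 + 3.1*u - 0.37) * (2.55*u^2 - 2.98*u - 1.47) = -11.373*u^4 + 21.1958*u^3 - 3.6253*u^2 - 3.4544*u + 0.5439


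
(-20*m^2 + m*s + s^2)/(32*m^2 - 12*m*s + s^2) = (5*m + s)/(-8*m + s)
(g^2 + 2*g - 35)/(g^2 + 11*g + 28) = (g - 5)/(g + 4)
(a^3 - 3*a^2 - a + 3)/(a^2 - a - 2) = (a^2 - 4*a + 3)/(a - 2)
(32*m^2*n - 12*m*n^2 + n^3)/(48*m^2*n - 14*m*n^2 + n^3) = (4*m - n)/(6*m - n)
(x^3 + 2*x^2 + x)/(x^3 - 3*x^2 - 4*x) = (x + 1)/(x - 4)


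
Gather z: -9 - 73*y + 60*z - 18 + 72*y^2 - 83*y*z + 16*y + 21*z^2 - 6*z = 72*y^2 - 57*y + 21*z^2 + z*(54 - 83*y) - 27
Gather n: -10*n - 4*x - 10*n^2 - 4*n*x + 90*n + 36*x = -10*n^2 + n*(80 - 4*x) + 32*x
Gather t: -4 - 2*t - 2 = -2*t - 6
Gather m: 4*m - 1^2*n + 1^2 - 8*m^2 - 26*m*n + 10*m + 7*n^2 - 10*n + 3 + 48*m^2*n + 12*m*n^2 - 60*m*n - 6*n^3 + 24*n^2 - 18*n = m^2*(48*n - 8) + m*(12*n^2 - 86*n + 14) - 6*n^3 + 31*n^2 - 29*n + 4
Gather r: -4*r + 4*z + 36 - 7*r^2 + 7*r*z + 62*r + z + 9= -7*r^2 + r*(7*z + 58) + 5*z + 45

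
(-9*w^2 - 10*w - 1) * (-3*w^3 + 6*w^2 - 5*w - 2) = 27*w^5 - 24*w^4 - 12*w^3 + 62*w^2 + 25*w + 2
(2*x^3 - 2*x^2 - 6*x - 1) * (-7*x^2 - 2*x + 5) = -14*x^5 + 10*x^4 + 56*x^3 + 9*x^2 - 28*x - 5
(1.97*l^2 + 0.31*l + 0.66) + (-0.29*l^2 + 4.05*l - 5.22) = 1.68*l^2 + 4.36*l - 4.56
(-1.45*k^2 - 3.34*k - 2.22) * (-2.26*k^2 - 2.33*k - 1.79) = 3.277*k^4 + 10.9269*k^3 + 15.3949*k^2 + 11.1512*k + 3.9738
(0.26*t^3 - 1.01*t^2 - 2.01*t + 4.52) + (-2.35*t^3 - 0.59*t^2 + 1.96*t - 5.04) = -2.09*t^3 - 1.6*t^2 - 0.0499999999999998*t - 0.52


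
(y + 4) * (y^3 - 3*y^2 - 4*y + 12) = y^4 + y^3 - 16*y^2 - 4*y + 48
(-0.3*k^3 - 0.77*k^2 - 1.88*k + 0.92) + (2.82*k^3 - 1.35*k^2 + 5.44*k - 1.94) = 2.52*k^3 - 2.12*k^2 + 3.56*k - 1.02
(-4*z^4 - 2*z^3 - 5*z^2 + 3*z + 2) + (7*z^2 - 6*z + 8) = -4*z^4 - 2*z^3 + 2*z^2 - 3*z + 10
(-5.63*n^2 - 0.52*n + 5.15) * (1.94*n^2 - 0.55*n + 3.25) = -10.9222*n^4 + 2.0877*n^3 - 8.0205*n^2 - 4.5225*n + 16.7375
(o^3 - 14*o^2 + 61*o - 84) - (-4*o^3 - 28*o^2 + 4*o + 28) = 5*o^3 + 14*o^2 + 57*o - 112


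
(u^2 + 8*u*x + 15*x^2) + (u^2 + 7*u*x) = 2*u^2 + 15*u*x + 15*x^2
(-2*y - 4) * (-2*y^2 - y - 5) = 4*y^3 + 10*y^2 + 14*y + 20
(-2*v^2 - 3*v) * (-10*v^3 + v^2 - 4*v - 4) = 20*v^5 + 28*v^4 + 5*v^3 + 20*v^2 + 12*v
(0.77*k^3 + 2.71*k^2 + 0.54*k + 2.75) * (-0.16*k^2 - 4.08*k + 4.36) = -0.1232*k^5 - 3.5752*k^4 - 7.786*k^3 + 9.1724*k^2 - 8.8656*k + 11.99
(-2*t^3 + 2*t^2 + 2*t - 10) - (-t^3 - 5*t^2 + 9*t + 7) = -t^3 + 7*t^2 - 7*t - 17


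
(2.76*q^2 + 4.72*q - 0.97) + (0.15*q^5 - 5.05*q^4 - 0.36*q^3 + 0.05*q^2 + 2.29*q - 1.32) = 0.15*q^5 - 5.05*q^4 - 0.36*q^3 + 2.81*q^2 + 7.01*q - 2.29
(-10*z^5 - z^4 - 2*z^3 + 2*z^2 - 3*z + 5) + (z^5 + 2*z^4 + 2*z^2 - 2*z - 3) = -9*z^5 + z^4 - 2*z^3 + 4*z^2 - 5*z + 2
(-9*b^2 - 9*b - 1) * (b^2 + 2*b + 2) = -9*b^4 - 27*b^3 - 37*b^2 - 20*b - 2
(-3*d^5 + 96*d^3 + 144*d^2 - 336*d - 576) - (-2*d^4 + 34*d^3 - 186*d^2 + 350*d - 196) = -3*d^5 + 2*d^4 + 62*d^3 + 330*d^2 - 686*d - 380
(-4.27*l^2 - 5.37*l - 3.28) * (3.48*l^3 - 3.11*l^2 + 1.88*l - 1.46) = -14.8596*l^5 - 5.4079*l^4 - 2.7413*l^3 + 6.3394*l^2 + 1.6738*l + 4.7888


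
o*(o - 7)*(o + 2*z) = o^3 + 2*o^2*z - 7*o^2 - 14*o*z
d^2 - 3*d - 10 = (d - 5)*(d + 2)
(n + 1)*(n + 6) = n^2 + 7*n + 6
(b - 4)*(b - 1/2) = b^2 - 9*b/2 + 2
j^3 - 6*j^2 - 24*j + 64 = (j - 8)*(j - 2)*(j + 4)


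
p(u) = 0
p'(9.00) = 0.00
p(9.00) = 0.00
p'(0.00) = 0.00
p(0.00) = 0.00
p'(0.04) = 0.00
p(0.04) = 0.00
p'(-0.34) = 0.00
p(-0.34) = 0.00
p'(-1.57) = 0.00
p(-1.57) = 0.00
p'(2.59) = 0.00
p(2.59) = 0.00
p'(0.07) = 0.00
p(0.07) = 0.00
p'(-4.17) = 0.00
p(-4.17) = 0.00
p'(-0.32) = 0.00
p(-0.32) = 0.00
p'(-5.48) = 0.00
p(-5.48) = 0.00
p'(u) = 0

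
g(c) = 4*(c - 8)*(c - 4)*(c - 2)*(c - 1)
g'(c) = 4*(c - 8)*(c - 4)*(c - 2) + 4*(c - 8)*(c - 4)*(c - 1) + 4*(c - 8)*(c - 2)*(c - 1) + 4*(c - 4)*(c - 2)*(c - 1)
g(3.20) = 40.55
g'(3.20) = -6.91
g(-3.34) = 7716.14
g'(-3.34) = -4954.56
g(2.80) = 35.94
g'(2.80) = 28.03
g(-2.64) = 4772.97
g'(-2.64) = -3507.32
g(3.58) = 30.27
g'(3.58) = -48.03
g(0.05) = 232.69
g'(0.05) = -452.45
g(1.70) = -12.17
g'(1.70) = 30.41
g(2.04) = 1.94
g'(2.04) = 49.15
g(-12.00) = 232960.00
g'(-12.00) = -60768.00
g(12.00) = 14080.00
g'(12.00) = 7968.00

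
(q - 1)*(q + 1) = q^2 - 1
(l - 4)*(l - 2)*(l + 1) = l^3 - 5*l^2 + 2*l + 8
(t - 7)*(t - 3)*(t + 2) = t^3 - 8*t^2 + t + 42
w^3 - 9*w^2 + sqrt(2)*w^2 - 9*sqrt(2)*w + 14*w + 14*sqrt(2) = (w - 7)*(w - 2)*(w + sqrt(2))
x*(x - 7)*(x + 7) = x^3 - 49*x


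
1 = 1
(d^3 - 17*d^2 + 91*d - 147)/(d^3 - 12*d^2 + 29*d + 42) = (d^2 - 10*d + 21)/(d^2 - 5*d - 6)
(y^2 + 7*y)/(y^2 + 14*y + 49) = y/(y + 7)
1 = 1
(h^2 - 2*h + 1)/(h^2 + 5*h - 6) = (h - 1)/(h + 6)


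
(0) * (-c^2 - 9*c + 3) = 0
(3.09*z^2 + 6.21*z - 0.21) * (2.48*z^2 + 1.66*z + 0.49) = 7.6632*z^4 + 20.5302*z^3 + 11.3019*z^2 + 2.6943*z - 0.1029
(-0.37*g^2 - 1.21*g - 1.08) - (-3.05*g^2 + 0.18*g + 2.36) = 2.68*g^2 - 1.39*g - 3.44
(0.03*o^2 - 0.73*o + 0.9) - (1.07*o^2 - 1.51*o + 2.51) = -1.04*o^2 + 0.78*o - 1.61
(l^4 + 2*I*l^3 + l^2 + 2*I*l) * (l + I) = l^5 + 3*I*l^4 - l^3 + 3*I*l^2 - 2*l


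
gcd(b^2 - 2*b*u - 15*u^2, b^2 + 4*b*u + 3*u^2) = b + 3*u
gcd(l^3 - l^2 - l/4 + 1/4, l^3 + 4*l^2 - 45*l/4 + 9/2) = l - 1/2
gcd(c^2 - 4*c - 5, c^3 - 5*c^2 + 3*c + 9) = c + 1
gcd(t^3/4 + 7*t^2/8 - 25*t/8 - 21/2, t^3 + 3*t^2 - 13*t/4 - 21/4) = 1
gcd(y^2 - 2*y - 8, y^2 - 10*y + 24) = y - 4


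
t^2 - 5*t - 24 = (t - 8)*(t + 3)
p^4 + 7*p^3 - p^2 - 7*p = p*(p - 1)*(p + 1)*(p + 7)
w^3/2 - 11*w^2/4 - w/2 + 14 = (w/2 + 1)*(w - 4)*(w - 7/2)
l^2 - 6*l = l*(l - 6)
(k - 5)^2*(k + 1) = k^3 - 9*k^2 + 15*k + 25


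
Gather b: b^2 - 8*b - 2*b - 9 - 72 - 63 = b^2 - 10*b - 144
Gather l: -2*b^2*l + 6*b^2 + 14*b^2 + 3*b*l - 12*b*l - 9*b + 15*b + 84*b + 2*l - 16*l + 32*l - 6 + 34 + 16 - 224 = 20*b^2 + 90*b + l*(-2*b^2 - 9*b + 18) - 180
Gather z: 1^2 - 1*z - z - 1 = -2*z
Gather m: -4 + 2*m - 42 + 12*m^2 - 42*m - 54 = 12*m^2 - 40*m - 100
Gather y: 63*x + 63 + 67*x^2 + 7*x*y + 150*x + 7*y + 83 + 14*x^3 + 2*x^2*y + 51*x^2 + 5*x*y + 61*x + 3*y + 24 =14*x^3 + 118*x^2 + 274*x + y*(2*x^2 + 12*x + 10) + 170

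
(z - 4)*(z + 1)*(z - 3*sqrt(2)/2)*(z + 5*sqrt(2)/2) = z^4 - 3*z^3 + sqrt(2)*z^3 - 23*z^2/2 - 3*sqrt(2)*z^2 - 4*sqrt(2)*z + 45*z/2 + 30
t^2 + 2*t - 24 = (t - 4)*(t + 6)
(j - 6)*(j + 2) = j^2 - 4*j - 12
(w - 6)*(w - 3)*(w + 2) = w^3 - 7*w^2 + 36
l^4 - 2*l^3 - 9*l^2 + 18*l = l*(l - 3)*(l - 2)*(l + 3)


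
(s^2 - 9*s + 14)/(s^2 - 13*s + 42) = (s - 2)/(s - 6)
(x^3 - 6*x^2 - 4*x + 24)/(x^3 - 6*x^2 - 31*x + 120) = (x^3 - 6*x^2 - 4*x + 24)/(x^3 - 6*x^2 - 31*x + 120)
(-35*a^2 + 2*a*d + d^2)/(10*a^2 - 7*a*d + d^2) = (-7*a - d)/(2*a - d)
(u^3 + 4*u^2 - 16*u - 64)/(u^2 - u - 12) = (u^2 + 8*u + 16)/(u + 3)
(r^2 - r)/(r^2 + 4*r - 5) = r/(r + 5)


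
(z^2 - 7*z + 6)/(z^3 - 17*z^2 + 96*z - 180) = (z - 1)/(z^2 - 11*z + 30)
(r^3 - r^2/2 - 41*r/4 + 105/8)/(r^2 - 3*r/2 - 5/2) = (r^2 + 2*r - 21/4)/(r + 1)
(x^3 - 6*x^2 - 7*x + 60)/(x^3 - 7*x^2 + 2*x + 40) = (x + 3)/(x + 2)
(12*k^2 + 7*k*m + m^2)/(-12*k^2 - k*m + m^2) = (-4*k - m)/(4*k - m)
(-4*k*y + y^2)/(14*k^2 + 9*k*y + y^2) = y*(-4*k + y)/(14*k^2 + 9*k*y + y^2)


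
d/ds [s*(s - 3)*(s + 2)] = 3*s^2 - 2*s - 6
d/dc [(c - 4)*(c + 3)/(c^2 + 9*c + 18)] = 10/(c^2 + 12*c + 36)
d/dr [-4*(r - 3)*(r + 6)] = -8*r - 12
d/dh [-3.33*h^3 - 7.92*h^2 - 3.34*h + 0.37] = -9.99*h^2 - 15.84*h - 3.34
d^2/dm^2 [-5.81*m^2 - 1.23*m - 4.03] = -11.6200000000000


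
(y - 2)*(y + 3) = y^2 + y - 6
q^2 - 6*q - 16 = (q - 8)*(q + 2)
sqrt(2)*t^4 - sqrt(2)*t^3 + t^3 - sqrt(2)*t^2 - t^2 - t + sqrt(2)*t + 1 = (t - 1)^2*(t + 1)*(sqrt(2)*t + 1)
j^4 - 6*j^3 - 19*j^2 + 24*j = j*(j - 8)*(j - 1)*(j + 3)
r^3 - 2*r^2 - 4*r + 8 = (r - 2)^2*(r + 2)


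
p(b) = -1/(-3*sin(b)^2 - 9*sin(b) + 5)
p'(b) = -(6*sin(b)*cos(b) + 9*cos(b))/(-3*sin(b)^2 - 9*sin(b) + 5)^2 = -3*(2*sin(b) + 3)*cos(b)/(3*sin(b)^2 + 9*sin(b) - 5)^2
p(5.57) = -0.10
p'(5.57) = -0.04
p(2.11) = 0.20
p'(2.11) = 0.30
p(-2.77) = -0.13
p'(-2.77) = 0.10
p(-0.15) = -0.16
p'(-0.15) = -0.20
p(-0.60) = -0.11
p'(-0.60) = -0.06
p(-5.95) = -0.58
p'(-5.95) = -3.44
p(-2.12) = -0.10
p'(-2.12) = 0.02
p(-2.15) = -0.10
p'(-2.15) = 0.02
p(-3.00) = -0.16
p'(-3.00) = 0.21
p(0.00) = -0.20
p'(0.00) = -0.36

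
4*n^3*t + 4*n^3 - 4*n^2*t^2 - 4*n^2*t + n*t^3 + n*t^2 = (-2*n + t)^2*(n*t + n)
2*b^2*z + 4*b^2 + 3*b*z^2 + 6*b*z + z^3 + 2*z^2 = (b + z)*(2*b + z)*(z + 2)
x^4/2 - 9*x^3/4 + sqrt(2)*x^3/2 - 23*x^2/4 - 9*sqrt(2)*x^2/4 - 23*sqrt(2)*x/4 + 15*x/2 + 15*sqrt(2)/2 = (x/2 + sqrt(2)/2)*(x - 6)*(x - 1)*(x + 5/2)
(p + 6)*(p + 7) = p^2 + 13*p + 42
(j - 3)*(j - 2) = j^2 - 5*j + 6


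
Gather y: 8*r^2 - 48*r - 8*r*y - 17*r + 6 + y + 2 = 8*r^2 - 65*r + y*(1 - 8*r) + 8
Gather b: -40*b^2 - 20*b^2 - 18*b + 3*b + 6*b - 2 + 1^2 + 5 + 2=-60*b^2 - 9*b + 6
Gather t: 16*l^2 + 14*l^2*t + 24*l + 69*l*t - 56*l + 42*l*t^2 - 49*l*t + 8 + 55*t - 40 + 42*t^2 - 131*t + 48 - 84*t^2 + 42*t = 16*l^2 - 32*l + t^2*(42*l - 42) + t*(14*l^2 + 20*l - 34) + 16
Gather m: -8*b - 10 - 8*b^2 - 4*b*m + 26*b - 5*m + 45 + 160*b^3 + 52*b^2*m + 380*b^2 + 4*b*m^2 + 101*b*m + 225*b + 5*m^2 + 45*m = 160*b^3 + 372*b^2 + 243*b + m^2*(4*b + 5) + m*(52*b^2 + 97*b + 40) + 35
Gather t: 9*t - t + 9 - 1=8*t + 8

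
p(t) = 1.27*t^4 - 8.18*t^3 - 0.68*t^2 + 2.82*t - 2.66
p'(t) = 5.08*t^3 - 24.54*t^2 - 1.36*t + 2.82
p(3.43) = -155.30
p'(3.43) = -85.56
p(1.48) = -20.40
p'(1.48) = -36.48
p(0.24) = -2.13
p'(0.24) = 1.15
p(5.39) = -216.22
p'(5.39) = 78.03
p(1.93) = -40.94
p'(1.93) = -54.69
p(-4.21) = 982.76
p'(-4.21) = -805.47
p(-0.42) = -3.32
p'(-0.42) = -1.31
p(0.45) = -2.22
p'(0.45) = -2.30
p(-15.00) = 91703.29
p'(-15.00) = -22643.28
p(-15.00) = 91703.29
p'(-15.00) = -22643.28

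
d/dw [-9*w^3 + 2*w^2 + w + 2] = -27*w^2 + 4*w + 1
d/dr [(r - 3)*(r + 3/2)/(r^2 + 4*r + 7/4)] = 2*(44*r^2 + 100*r + 123)/(16*r^4 + 128*r^3 + 312*r^2 + 224*r + 49)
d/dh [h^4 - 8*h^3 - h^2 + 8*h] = 4*h^3 - 24*h^2 - 2*h + 8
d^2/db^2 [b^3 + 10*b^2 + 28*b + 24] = 6*b + 20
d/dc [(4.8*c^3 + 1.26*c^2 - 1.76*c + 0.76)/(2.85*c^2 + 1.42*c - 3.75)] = (13.68*c^4 + 13.632*c^3 - 47.1948*c^2 - 13.782*c + 5.5208)/(8.1225*c^4 + 8.094*c^3 - 19.3586*c^2 - 10.65*c + 14.0625)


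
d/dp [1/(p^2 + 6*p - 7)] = 2*(-p - 3)/(p^2 + 6*p - 7)^2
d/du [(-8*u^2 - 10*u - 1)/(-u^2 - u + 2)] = (-2*u^2 - 34*u - 21)/(u^4 + 2*u^3 - 3*u^2 - 4*u + 4)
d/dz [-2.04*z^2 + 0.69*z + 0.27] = 0.69 - 4.08*z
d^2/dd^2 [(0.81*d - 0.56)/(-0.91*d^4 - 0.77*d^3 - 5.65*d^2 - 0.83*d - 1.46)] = (-8.049132*d^7 + 0.193648*d^6 - 16.097424*d^5 + 38.337936*d^4 + 11.516564*d^3 + 111.406008*d^2 + 52.069548*d - 6.504196)/(0.753571*d^12 + 1.912911*d^11 + 15.654912*d^10 + 26.272232*d^9 + 104.314644*d^8 + 106.960098*d^7 + 251.544754*d^6 + 125.805192*d^5 + 162.915189*d^4 + 46.575803*d^3 + 39.148002*d^2 + 5.307684*d + 3.112136)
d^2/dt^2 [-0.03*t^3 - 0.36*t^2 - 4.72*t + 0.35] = -0.18*t - 0.72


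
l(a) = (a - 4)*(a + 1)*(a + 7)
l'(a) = (a - 4)*(a + 1) + (a - 4)*(a + 7) + (a + 1)*(a + 7) = 3*a^2 + 8*a - 25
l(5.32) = 102.78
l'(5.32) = 102.47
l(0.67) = -42.65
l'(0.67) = -18.29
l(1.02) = -48.28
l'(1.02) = -13.72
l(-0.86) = -4.18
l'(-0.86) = -29.66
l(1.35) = -52.00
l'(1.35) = -8.73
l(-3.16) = 59.39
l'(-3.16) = -20.32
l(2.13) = -53.44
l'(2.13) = 5.65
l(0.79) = -44.76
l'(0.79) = -16.81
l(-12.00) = -880.00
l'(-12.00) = 311.00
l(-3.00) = 56.00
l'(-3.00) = -22.00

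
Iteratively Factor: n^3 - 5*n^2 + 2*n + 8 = (n - 2)*(n^2 - 3*n - 4) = (n - 2)*(n + 1)*(n - 4)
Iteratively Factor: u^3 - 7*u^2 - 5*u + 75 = (u - 5)*(u^2 - 2*u - 15) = (u - 5)^2*(u + 3)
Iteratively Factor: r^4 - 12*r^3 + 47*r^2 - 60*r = (r - 5)*(r^3 - 7*r^2 + 12*r) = (r - 5)*(r - 4)*(r^2 - 3*r) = r*(r - 5)*(r - 4)*(r - 3)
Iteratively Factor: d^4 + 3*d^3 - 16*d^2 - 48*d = (d + 3)*(d^3 - 16*d) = (d - 4)*(d + 3)*(d^2 + 4*d) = (d - 4)*(d + 3)*(d + 4)*(d)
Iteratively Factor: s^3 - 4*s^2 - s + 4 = (s - 1)*(s^2 - 3*s - 4) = (s - 1)*(s + 1)*(s - 4)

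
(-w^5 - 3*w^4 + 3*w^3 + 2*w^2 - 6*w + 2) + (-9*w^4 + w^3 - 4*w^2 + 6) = -w^5 - 12*w^4 + 4*w^3 - 2*w^2 - 6*w + 8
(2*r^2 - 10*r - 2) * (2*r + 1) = 4*r^3 - 18*r^2 - 14*r - 2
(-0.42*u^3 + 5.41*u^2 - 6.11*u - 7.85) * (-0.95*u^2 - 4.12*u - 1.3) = 0.399*u^5 - 3.4091*u^4 - 15.9387*u^3 + 25.5977*u^2 + 40.285*u + 10.205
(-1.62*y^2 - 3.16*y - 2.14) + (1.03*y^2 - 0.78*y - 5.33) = -0.59*y^2 - 3.94*y - 7.47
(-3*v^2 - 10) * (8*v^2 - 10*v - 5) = -24*v^4 + 30*v^3 - 65*v^2 + 100*v + 50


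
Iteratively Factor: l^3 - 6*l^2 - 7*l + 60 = (l - 4)*(l^2 - 2*l - 15) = (l - 4)*(l + 3)*(l - 5)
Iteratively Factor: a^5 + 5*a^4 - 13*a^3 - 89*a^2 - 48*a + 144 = (a + 4)*(a^4 + a^3 - 17*a^2 - 21*a + 36) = (a - 1)*(a + 4)*(a^3 + 2*a^2 - 15*a - 36) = (a - 1)*(a + 3)*(a + 4)*(a^2 - a - 12) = (a - 4)*(a - 1)*(a + 3)*(a + 4)*(a + 3)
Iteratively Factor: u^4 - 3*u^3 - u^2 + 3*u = (u)*(u^3 - 3*u^2 - u + 3) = u*(u - 3)*(u^2 - 1) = u*(u - 3)*(u + 1)*(u - 1)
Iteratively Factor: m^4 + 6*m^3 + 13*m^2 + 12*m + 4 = (m + 2)*(m^3 + 4*m^2 + 5*m + 2) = (m + 2)^2*(m^2 + 2*m + 1) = (m + 1)*(m + 2)^2*(m + 1)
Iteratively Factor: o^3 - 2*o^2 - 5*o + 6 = (o - 1)*(o^2 - o - 6) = (o - 3)*(o - 1)*(o + 2)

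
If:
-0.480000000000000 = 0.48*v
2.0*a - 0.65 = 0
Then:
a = 0.32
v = -1.00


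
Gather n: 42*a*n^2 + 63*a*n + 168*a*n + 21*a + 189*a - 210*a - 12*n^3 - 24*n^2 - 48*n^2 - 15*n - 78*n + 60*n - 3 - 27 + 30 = -12*n^3 + n^2*(42*a - 72) + n*(231*a - 33)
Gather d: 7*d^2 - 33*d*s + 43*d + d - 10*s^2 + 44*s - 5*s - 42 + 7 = 7*d^2 + d*(44 - 33*s) - 10*s^2 + 39*s - 35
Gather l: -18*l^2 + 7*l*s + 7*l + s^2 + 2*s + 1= -18*l^2 + l*(7*s + 7) + s^2 + 2*s + 1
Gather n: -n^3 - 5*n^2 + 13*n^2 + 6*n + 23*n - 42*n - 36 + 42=-n^3 + 8*n^2 - 13*n + 6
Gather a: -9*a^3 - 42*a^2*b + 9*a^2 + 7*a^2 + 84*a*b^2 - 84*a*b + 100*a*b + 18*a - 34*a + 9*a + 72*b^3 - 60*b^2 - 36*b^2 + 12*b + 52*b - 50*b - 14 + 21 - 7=-9*a^3 + a^2*(16 - 42*b) + a*(84*b^2 + 16*b - 7) + 72*b^3 - 96*b^2 + 14*b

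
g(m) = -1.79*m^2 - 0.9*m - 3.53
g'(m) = -3.58*m - 0.9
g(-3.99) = -28.44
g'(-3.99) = 13.38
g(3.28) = -25.74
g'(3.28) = -12.64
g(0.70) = -5.04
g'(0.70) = -3.41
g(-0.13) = -3.44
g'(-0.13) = -0.43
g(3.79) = -32.65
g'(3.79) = -14.47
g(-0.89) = -4.15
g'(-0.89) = 2.29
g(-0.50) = -3.53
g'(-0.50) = 0.89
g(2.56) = -17.56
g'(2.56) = -10.06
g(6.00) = -73.37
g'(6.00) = -22.38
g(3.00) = -22.34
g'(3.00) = -11.64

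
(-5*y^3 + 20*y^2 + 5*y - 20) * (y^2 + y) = -5*y^5 + 15*y^4 + 25*y^3 - 15*y^2 - 20*y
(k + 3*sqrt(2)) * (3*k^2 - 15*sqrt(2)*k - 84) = 3*k^3 - 6*sqrt(2)*k^2 - 174*k - 252*sqrt(2)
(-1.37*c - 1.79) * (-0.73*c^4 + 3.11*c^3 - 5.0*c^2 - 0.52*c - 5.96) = 1.0001*c^5 - 2.954*c^4 + 1.2831*c^3 + 9.6624*c^2 + 9.096*c + 10.6684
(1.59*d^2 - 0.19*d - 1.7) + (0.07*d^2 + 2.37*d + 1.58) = 1.66*d^2 + 2.18*d - 0.12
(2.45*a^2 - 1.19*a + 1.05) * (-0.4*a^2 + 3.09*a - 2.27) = -0.98*a^4 + 8.0465*a^3 - 9.6586*a^2 + 5.9458*a - 2.3835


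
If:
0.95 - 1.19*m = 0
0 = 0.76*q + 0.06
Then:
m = 0.80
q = -0.08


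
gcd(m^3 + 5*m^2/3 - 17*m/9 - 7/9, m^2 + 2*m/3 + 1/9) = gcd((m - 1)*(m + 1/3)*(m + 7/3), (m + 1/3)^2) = m + 1/3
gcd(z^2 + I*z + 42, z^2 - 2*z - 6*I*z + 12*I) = z - 6*I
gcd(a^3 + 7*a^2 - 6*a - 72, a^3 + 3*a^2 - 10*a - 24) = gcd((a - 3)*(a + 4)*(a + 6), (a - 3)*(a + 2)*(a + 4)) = a^2 + a - 12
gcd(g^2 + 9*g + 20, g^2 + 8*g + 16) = g + 4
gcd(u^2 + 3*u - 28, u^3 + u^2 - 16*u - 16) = u - 4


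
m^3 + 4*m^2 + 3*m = m*(m + 1)*(m + 3)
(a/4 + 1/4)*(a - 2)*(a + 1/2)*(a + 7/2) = a^4/4 + 3*a^3/4 - 17*a^2/16 - 39*a/16 - 7/8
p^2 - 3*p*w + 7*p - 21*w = (p + 7)*(p - 3*w)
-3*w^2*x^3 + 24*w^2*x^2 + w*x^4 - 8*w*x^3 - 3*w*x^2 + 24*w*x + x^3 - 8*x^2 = x*(-3*w + x)*(x - 8)*(w*x + 1)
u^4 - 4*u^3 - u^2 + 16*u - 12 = (u - 3)*(u - 2)*(u - 1)*(u + 2)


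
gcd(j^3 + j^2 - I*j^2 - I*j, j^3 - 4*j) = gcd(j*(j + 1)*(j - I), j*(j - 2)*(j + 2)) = j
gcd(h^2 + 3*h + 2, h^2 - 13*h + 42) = 1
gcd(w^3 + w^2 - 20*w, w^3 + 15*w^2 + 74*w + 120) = w + 5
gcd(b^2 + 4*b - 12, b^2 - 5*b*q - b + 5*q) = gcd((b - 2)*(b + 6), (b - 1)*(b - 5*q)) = 1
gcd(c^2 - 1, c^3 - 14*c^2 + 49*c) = 1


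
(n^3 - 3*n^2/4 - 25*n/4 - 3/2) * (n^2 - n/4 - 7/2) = n^5 - n^4 - 153*n^3/16 + 43*n^2/16 + 89*n/4 + 21/4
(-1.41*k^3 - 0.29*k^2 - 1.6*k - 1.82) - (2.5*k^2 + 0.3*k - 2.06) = -1.41*k^3 - 2.79*k^2 - 1.9*k + 0.24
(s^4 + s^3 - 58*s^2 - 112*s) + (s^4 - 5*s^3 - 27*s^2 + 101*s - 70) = 2*s^4 - 4*s^3 - 85*s^2 - 11*s - 70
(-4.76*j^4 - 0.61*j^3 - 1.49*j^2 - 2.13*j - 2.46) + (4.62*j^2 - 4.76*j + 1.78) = -4.76*j^4 - 0.61*j^3 + 3.13*j^2 - 6.89*j - 0.68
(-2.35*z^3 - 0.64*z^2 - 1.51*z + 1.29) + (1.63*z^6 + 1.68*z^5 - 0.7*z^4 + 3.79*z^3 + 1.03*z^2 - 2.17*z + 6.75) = 1.63*z^6 + 1.68*z^5 - 0.7*z^4 + 1.44*z^3 + 0.39*z^2 - 3.68*z + 8.04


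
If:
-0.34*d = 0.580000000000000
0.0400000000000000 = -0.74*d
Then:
No Solution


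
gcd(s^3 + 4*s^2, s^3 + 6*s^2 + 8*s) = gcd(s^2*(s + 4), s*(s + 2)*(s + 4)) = s^2 + 4*s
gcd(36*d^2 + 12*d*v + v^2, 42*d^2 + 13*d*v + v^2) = 6*d + v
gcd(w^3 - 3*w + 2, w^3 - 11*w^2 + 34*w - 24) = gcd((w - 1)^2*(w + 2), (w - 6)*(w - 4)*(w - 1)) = w - 1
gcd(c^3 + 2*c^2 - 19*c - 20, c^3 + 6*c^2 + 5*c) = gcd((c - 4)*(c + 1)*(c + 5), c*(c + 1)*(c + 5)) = c^2 + 6*c + 5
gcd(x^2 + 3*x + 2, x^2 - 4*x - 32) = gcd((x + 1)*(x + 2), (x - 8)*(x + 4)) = 1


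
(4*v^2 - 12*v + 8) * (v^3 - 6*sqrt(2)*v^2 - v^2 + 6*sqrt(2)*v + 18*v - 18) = 4*v^5 - 24*sqrt(2)*v^4 - 16*v^4 + 92*v^3 + 96*sqrt(2)*v^3 - 296*v^2 - 120*sqrt(2)*v^2 + 48*sqrt(2)*v + 360*v - 144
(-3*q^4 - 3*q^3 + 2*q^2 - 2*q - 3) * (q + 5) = -3*q^5 - 18*q^4 - 13*q^3 + 8*q^2 - 13*q - 15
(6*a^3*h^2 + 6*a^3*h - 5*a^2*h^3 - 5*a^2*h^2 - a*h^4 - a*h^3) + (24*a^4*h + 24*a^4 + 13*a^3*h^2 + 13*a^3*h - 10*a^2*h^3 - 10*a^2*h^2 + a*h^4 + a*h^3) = 24*a^4*h + 24*a^4 + 19*a^3*h^2 + 19*a^3*h - 15*a^2*h^3 - 15*a^2*h^2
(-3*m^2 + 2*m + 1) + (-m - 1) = -3*m^2 + m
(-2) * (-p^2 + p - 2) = 2*p^2 - 2*p + 4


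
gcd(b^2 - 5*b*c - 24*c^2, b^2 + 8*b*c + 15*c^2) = b + 3*c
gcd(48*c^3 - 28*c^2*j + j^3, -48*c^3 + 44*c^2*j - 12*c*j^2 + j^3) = 8*c^2 - 6*c*j + j^2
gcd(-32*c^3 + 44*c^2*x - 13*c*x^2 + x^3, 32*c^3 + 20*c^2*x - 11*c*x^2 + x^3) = 32*c^2 - 12*c*x + x^2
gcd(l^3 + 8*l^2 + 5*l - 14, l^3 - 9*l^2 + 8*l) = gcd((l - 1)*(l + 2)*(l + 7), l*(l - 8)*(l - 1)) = l - 1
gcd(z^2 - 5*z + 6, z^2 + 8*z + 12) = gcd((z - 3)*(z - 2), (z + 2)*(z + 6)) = 1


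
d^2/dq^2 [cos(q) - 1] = -cos(q)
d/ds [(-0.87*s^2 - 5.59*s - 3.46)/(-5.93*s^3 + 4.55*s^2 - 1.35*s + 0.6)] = (-5.1591*s^4 - 66.2974*s^3 - 34.9444*s^2 + 30.442*s - 8.025)/(35.1649*s^6 - 53.963*s^5 + 36.7135*s^4 - 19.401*s^3 + 7.2825*s^2 - 1.62*s + 0.36)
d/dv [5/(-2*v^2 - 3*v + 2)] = 5*(4*v + 3)/(2*v^2 + 3*v - 2)^2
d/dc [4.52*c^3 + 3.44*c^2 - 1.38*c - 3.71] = 13.56*c^2 + 6.88*c - 1.38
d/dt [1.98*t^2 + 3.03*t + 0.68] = 3.96*t + 3.03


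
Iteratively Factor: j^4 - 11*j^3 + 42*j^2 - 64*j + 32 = (j - 1)*(j^3 - 10*j^2 + 32*j - 32) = (j - 4)*(j - 1)*(j^2 - 6*j + 8) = (j - 4)^2*(j - 1)*(j - 2)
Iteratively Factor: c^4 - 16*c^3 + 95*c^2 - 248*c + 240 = (c - 4)*(c^3 - 12*c^2 + 47*c - 60) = (c - 5)*(c - 4)*(c^2 - 7*c + 12) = (c - 5)*(c - 4)^2*(c - 3)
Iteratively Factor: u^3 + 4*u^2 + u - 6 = (u - 1)*(u^2 + 5*u + 6) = (u - 1)*(u + 2)*(u + 3)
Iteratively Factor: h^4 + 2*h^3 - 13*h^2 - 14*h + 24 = (h - 1)*(h^3 + 3*h^2 - 10*h - 24) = (h - 3)*(h - 1)*(h^2 + 6*h + 8) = (h - 3)*(h - 1)*(h + 2)*(h + 4)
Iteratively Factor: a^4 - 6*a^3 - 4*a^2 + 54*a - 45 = (a - 3)*(a^3 - 3*a^2 - 13*a + 15) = (a - 3)*(a - 1)*(a^2 - 2*a - 15) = (a - 5)*(a - 3)*(a - 1)*(a + 3)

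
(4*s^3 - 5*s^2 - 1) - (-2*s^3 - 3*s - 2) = 6*s^3 - 5*s^2 + 3*s + 1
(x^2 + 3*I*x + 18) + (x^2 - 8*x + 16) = 2*x^2 - 8*x + 3*I*x + 34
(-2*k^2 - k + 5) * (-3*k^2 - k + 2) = 6*k^4 + 5*k^3 - 18*k^2 - 7*k + 10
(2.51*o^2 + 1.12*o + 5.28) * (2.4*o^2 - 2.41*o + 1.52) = 6.024*o^4 - 3.3611*o^3 + 13.788*o^2 - 11.0224*o + 8.0256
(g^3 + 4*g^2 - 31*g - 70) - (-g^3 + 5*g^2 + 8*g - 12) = 2*g^3 - g^2 - 39*g - 58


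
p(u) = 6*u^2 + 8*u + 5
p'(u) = 12*u + 8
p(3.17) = 90.65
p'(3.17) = 46.04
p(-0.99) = 2.96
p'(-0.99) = -3.88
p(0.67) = 13.05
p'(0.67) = 16.04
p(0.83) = 15.77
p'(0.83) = 17.96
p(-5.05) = 117.62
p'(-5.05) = -52.60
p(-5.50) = 142.50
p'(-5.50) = -58.00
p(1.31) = 25.78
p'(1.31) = 23.72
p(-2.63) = 25.46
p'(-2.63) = -23.56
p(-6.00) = 173.00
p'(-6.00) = -64.00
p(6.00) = 269.00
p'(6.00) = 80.00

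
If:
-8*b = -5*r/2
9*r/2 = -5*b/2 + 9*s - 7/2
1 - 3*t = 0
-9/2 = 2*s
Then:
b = -475/338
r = -760/169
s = -9/4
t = 1/3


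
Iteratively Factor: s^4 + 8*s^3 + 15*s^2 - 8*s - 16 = (s + 4)*(s^3 + 4*s^2 - s - 4) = (s + 4)^2*(s^2 - 1) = (s - 1)*(s + 4)^2*(s + 1)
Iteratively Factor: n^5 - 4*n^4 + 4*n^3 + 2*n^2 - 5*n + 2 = (n - 1)*(n^4 - 3*n^3 + n^2 + 3*n - 2) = (n - 1)^2*(n^3 - 2*n^2 - n + 2) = (n - 2)*(n - 1)^2*(n^2 - 1) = (n - 2)*(n - 1)^3*(n + 1)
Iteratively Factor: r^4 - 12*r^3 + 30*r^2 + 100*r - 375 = (r - 5)*(r^3 - 7*r^2 - 5*r + 75) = (r - 5)^2*(r^2 - 2*r - 15) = (r - 5)^3*(r + 3)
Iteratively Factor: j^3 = (j)*(j^2) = j^2*(j)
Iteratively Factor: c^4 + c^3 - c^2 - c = (c + 1)*(c^3 - c) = (c + 1)^2*(c^2 - c) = (c - 1)*(c + 1)^2*(c)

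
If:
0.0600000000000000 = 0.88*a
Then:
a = 0.07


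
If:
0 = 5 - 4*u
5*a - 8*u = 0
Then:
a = 2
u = 5/4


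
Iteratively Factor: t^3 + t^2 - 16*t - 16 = (t + 4)*(t^2 - 3*t - 4) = (t - 4)*(t + 4)*(t + 1)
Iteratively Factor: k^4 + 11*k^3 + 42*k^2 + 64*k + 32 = (k + 4)*(k^3 + 7*k^2 + 14*k + 8) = (k + 1)*(k + 4)*(k^2 + 6*k + 8) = (k + 1)*(k + 4)^2*(k + 2)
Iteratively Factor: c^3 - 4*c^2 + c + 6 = (c - 2)*(c^2 - 2*c - 3) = (c - 3)*(c - 2)*(c + 1)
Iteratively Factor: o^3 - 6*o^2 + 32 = (o + 2)*(o^2 - 8*o + 16) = (o - 4)*(o + 2)*(o - 4)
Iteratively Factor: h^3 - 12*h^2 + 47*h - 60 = (h - 3)*(h^2 - 9*h + 20) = (h - 5)*(h - 3)*(h - 4)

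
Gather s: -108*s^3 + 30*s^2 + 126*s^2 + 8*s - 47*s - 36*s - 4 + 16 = -108*s^3 + 156*s^2 - 75*s + 12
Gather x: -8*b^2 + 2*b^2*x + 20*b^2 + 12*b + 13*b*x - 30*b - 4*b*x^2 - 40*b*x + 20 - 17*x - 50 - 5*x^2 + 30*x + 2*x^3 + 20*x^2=12*b^2 - 18*b + 2*x^3 + x^2*(15 - 4*b) + x*(2*b^2 - 27*b + 13) - 30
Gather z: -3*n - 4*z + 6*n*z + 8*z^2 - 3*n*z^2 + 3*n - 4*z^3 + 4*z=6*n*z - 4*z^3 + z^2*(8 - 3*n)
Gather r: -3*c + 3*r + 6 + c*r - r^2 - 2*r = -3*c - r^2 + r*(c + 1) + 6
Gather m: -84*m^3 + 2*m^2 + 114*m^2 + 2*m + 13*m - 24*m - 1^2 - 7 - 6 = -84*m^3 + 116*m^2 - 9*m - 14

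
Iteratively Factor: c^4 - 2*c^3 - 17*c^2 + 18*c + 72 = (c - 3)*(c^3 + c^2 - 14*c - 24) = (c - 3)*(c + 2)*(c^2 - c - 12) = (c - 3)*(c + 2)*(c + 3)*(c - 4)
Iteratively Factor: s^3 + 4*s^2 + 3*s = (s)*(s^2 + 4*s + 3) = s*(s + 3)*(s + 1)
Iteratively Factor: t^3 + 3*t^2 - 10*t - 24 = (t - 3)*(t^2 + 6*t + 8) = (t - 3)*(t + 4)*(t + 2)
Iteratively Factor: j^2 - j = (j - 1)*(j)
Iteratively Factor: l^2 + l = (l + 1)*(l)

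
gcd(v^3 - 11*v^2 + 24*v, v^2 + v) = v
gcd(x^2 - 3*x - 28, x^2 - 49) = x - 7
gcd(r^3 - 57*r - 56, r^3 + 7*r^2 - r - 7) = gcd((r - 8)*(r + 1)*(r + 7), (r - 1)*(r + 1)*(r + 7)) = r^2 + 8*r + 7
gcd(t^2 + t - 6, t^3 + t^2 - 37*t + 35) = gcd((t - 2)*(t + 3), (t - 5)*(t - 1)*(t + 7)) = 1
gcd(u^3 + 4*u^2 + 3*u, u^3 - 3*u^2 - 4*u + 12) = 1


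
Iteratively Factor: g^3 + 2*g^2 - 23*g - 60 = (g - 5)*(g^2 + 7*g + 12) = (g - 5)*(g + 4)*(g + 3)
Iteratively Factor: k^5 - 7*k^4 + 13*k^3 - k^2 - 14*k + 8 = (k - 4)*(k^4 - 3*k^3 + k^2 + 3*k - 2) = (k - 4)*(k - 1)*(k^3 - 2*k^2 - k + 2) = (k - 4)*(k - 2)*(k - 1)*(k^2 - 1) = (k - 4)*(k - 2)*(k - 1)^2*(k + 1)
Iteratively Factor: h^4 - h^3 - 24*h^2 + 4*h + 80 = (h + 2)*(h^3 - 3*h^2 - 18*h + 40) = (h + 2)*(h + 4)*(h^2 - 7*h + 10) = (h - 2)*(h + 2)*(h + 4)*(h - 5)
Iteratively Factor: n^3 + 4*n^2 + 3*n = (n)*(n^2 + 4*n + 3) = n*(n + 3)*(n + 1)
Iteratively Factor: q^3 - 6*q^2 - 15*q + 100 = (q - 5)*(q^2 - q - 20) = (q - 5)*(q + 4)*(q - 5)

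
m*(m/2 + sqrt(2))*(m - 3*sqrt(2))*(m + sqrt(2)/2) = m^4/2 - sqrt(2)*m^3/4 - 13*m^2/2 - 3*sqrt(2)*m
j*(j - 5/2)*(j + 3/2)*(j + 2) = j^4 + j^3 - 23*j^2/4 - 15*j/2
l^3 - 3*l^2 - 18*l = l*(l - 6)*(l + 3)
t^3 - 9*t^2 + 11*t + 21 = (t - 7)*(t - 3)*(t + 1)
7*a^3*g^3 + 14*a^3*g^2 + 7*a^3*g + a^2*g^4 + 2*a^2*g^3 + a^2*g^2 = g*(7*a + g)*(a*g + a)^2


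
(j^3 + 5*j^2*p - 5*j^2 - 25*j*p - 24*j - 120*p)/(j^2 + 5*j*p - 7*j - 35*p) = (j^2 - 5*j - 24)/(j - 7)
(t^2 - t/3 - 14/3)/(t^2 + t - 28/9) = 3*(3*t^2 - t - 14)/(9*t^2 + 9*t - 28)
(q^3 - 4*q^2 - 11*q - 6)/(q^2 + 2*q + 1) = q - 6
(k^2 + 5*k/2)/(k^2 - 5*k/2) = (2*k + 5)/(2*k - 5)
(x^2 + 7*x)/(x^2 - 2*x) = (x + 7)/(x - 2)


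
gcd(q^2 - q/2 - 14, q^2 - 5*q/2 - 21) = q + 7/2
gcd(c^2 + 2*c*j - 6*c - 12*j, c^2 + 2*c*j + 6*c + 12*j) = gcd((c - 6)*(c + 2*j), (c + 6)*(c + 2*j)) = c + 2*j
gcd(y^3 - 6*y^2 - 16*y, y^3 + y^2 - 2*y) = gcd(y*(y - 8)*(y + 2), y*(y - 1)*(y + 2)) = y^2 + 2*y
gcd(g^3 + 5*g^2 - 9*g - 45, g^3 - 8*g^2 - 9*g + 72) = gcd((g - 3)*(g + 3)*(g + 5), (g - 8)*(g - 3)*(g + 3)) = g^2 - 9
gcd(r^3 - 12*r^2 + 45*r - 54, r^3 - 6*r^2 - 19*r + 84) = r - 3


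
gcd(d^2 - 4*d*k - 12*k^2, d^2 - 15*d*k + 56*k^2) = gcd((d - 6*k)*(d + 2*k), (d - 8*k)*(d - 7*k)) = 1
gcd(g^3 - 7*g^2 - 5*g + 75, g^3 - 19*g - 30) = g^2 - 2*g - 15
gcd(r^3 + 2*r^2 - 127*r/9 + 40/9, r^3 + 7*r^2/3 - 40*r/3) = r^2 + 7*r/3 - 40/3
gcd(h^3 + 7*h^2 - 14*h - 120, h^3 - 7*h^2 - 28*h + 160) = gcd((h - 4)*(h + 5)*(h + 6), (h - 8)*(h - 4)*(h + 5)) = h^2 + h - 20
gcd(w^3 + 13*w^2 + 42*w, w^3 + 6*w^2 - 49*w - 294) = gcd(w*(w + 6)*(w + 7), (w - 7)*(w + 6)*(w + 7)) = w^2 + 13*w + 42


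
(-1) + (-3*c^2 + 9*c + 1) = -3*c^2 + 9*c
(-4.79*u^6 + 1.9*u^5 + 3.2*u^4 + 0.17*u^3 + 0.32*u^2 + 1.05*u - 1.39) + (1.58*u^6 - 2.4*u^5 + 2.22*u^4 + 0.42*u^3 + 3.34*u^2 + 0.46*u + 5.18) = -3.21*u^6 - 0.5*u^5 + 5.42*u^4 + 0.59*u^3 + 3.66*u^2 + 1.51*u + 3.79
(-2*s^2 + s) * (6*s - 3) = -12*s^3 + 12*s^2 - 3*s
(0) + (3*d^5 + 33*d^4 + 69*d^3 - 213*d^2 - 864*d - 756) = 3*d^5 + 33*d^4 + 69*d^3 - 213*d^2 - 864*d - 756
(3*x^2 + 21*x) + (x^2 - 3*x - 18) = 4*x^2 + 18*x - 18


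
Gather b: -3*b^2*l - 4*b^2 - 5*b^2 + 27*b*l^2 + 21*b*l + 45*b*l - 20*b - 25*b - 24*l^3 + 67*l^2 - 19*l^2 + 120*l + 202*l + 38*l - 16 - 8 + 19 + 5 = b^2*(-3*l - 9) + b*(27*l^2 + 66*l - 45) - 24*l^3 + 48*l^2 + 360*l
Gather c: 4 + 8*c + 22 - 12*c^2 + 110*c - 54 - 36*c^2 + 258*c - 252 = -48*c^2 + 376*c - 280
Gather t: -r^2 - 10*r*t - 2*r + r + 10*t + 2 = -r^2 - r + t*(10 - 10*r) + 2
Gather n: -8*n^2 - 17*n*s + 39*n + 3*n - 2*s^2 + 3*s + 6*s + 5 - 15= -8*n^2 + n*(42 - 17*s) - 2*s^2 + 9*s - 10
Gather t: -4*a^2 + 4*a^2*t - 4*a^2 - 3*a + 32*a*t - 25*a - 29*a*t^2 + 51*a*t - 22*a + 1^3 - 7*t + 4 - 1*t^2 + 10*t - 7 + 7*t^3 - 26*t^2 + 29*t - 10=-8*a^2 - 50*a + 7*t^3 + t^2*(-29*a - 27) + t*(4*a^2 + 83*a + 32) - 12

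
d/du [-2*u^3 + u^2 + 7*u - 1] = -6*u^2 + 2*u + 7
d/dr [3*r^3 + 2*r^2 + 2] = r*(9*r + 4)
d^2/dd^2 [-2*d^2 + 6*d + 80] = -4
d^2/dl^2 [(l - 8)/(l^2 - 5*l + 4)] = 2*((13 - 3*l)*(l^2 - 5*l + 4) + (l - 8)*(2*l - 5)^2)/(l^2 - 5*l + 4)^3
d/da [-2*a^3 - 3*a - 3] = -6*a^2 - 3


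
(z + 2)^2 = z^2 + 4*z + 4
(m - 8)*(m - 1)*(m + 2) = m^3 - 7*m^2 - 10*m + 16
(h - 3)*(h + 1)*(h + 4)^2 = h^4 + 6*h^3 - 3*h^2 - 56*h - 48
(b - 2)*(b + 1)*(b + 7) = b^3 + 6*b^2 - 9*b - 14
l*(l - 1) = l^2 - l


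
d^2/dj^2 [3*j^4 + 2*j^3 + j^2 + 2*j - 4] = 36*j^2 + 12*j + 2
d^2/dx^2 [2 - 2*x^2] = -4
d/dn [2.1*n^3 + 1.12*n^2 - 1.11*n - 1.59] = 6.3*n^2 + 2.24*n - 1.11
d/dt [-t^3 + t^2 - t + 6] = -3*t^2 + 2*t - 1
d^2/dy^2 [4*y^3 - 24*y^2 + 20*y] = 24*y - 48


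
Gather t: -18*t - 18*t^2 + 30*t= -18*t^2 + 12*t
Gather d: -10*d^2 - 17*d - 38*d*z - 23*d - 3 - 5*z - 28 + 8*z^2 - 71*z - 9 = -10*d^2 + d*(-38*z - 40) + 8*z^2 - 76*z - 40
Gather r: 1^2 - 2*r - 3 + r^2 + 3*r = r^2 + r - 2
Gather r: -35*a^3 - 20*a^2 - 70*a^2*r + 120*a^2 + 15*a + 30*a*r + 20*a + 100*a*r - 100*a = -35*a^3 + 100*a^2 - 65*a + r*(-70*a^2 + 130*a)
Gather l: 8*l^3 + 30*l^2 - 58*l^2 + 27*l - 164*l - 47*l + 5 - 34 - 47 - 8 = 8*l^3 - 28*l^2 - 184*l - 84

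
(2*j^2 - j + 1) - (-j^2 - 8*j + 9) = 3*j^2 + 7*j - 8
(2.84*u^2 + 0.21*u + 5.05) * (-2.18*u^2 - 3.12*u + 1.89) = -6.1912*u^4 - 9.3186*u^3 - 6.2966*u^2 - 15.3591*u + 9.5445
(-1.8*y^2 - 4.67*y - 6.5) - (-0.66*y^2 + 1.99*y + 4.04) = -1.14*y^2 - 6.66*y - 10.54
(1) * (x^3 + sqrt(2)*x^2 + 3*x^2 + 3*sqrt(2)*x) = x^3 + sqrt(2)*x^2 + 3*x^2 + 3*sqrt(2)*x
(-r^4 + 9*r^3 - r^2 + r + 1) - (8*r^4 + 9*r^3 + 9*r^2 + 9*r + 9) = -9*r^4 - 10*r^2 - 8*r - 8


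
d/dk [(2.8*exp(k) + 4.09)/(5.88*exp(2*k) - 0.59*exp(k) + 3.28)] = (-16.464*exp(2*k) - 48.0984*exp(k) + 11.5971)*exp(k)/(34.5744*exp(4*k) - 6.9384*exp(3*k) + 38.9209*exp(2*k) - 3.8704*exp(k) + 10.7584)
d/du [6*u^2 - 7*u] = 12*u - 7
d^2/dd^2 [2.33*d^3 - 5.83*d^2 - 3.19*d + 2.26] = 13.98*d - 11.66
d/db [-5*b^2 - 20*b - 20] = -10*b - 20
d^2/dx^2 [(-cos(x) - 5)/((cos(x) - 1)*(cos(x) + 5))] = (cos(x) + 2)/(cos(x) - 1)^2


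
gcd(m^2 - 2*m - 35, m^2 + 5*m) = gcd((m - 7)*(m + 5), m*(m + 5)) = m + 5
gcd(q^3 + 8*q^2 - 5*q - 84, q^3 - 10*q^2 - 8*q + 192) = q + 4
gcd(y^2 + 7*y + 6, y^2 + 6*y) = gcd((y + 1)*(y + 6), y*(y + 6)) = y + 6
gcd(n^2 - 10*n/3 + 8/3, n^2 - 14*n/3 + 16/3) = n - 2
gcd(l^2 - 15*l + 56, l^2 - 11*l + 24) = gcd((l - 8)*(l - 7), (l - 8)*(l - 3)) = l - 8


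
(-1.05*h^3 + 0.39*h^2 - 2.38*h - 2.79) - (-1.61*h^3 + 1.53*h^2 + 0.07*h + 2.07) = 0.56*h^3 - 1.14*h^2 - 2.45*h - 4.86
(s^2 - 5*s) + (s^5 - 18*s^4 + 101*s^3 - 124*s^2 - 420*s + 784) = s^5 - 18*s^4 + 101*s^3 - 123*s^2 - 425*s + 784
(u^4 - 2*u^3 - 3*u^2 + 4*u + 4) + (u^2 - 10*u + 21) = u^4 - 2*u^3 - 2*u^2 - 6*u + 25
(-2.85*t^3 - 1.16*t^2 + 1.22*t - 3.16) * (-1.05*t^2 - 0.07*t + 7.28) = 2.9925*t^5 + 1.4175*t^4 - 21.9478*t^3 - 5.2122*t^2 + 9.1028*t - 23.0048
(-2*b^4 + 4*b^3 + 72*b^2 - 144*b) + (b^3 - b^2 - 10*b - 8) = -2*b^4 + 5*b^3 + 71*b^2 - 154*b - 8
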